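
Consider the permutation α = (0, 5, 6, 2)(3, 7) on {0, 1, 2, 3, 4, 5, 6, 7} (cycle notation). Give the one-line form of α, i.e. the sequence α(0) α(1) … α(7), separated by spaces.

Each element maps to the next entry in its cycle (wrapping to the front): 0↦5, 1↦1, 2↦0, 3↦7, 4↦4, 5↦6, 6↦2, 7↦3.
Listing these in domain order gives 5 1 0 7 4 6 2 3.

5 1 0 7 4 6 2 3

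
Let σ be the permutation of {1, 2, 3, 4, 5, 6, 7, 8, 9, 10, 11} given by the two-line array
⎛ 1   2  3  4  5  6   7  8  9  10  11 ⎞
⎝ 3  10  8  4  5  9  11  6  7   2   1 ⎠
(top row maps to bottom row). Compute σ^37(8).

Tracing 8 → 6 → … returns to 8 after 7 steps, so 8 lies in a 7-cycle (1, 3, 8, 6, 9, 7, 11).
Since the cycle has length 7, σ^37 acts on it the same as σ^2 (37 mod 7 = 2).
Advancing 2 steps from 8: 8 → 6 → 9.

9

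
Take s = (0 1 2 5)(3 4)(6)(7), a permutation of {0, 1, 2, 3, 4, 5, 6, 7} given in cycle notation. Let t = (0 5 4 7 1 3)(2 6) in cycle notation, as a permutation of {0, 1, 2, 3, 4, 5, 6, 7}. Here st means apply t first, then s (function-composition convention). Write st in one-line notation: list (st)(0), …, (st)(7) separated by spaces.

0 4 6 1 7 3 5 2

(st)(x) = s(t(x)). Computing each image: s(t(0)) = s(5) = 0, s(t(1)) = s(3) = 4, s(t(2)) = s(6) = 6, s(t(3)) = s(0) = 1, s(t(4)) = s(7) = 7, s(t(5)) = s(4) = 3, s(t(6)) = s(2) = 5, s(t(7)) = s(1) = 2.
Hence st = [0 4 6 1 7 3 5 2].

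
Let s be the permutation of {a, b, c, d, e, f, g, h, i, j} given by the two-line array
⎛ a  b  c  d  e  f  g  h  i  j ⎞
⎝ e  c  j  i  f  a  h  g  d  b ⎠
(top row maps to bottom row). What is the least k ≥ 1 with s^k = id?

The disjoint-cycle form of s has cycle lengths 3, 3, 2, 2.
The order of s is the least common multiple of its cycle lengths: lcm(3, 3, 2, 2) = 6.

6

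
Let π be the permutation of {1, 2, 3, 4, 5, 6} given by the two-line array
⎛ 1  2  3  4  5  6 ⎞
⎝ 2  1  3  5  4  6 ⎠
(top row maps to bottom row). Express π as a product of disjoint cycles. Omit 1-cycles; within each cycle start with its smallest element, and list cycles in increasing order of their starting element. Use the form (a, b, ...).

Start at 1 and follow images: 1 → 2 → 1, giving the cycle (1, 2).
Continuing from each remaining unvisited element yields (1, 2)(4, 5).

(1, 2)(4, 5)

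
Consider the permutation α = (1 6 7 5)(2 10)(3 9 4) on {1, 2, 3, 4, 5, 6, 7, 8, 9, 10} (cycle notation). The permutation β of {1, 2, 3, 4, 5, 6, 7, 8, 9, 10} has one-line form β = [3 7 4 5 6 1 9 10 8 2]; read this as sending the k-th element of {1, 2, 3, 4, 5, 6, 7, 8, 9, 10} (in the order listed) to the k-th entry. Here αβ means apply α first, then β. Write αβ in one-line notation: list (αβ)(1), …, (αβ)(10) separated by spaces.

1 2 8 4 3 9 6 10 5 7

Chase each element through α then β: 1 → 6 → 1; 2 → 10 → 2; 3 → 9 → 8; 4 → 3 → 4; 5 → 1 → 3; 6 → 7 → 9; 7 → 5 → 6; 8 → 8 → 10; 9 → 4 → 5; 10 → 2 → 7.
So αβ in one-line form is 1 2 8 4 3 9 6 10 5 7.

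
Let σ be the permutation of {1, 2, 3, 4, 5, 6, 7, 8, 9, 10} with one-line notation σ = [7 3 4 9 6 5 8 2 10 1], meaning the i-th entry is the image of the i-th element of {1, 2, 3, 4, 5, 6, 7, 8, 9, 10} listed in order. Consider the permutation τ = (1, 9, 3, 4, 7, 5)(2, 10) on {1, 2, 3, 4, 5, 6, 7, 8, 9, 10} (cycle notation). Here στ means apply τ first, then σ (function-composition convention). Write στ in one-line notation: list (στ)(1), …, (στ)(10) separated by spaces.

10 1 9 8 7 5 6 2 4 3

(στ)(x) = σ(τ(x)). Computing each image: σ(τ(1)) = σ(9) = 10, σ(τ(2)) = σ(10) = 1, σ(τ(3)) = σ(4) = 9, σ(τ(4)) = σ(7) = 8, σ(τ(5)) = σ(1) = 7, σ(τ(6)) = σ(6) = 5, σ(τ(7)) = σ(5) = 6, σ(τ(8)) = σ(8) = 2, σ(τ(9)) = σ(3) = 4, σ(τ(10)) = σ(2) = 3.
Hence στ = [10 1 9 8 7 5 6 2 4 3].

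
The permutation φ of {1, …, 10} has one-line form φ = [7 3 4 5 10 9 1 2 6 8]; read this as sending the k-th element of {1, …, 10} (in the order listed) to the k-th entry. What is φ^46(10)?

4

Tracing 10 → 8 → … returns to 10 after 6 steps, so 10 lies in a 6-cycle (2, 3, 4, 5, 10, 8).
Since the cycle has length 6, φ^46 acts on it the same as φ^4 (46 mod 6 = 4).
Stepping 4 places around the cycle: 10 → 8 → 2 → 3 → 4.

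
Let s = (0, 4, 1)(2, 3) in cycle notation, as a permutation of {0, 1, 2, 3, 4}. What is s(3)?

In the cycle (2, 3), 3 is followed by 2, so s(3) = 2.

2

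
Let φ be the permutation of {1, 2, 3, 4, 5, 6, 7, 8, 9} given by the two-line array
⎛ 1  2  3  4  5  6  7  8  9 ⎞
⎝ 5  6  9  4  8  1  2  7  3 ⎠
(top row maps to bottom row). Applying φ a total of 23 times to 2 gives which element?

Tracing 2 → 6 → … returns to 2 after 6 steps, so 2 lies in a 6-cycle (1, 5, 8, 7, 2, 6).
Powers repeat with period 6 on this cycle, and 23 mod 6 = 5, so φ^23(2) = φ^5(2).
Stepping 5 places around the cycle: 2 → 6 → 1 → 5 → 8 → 7.

7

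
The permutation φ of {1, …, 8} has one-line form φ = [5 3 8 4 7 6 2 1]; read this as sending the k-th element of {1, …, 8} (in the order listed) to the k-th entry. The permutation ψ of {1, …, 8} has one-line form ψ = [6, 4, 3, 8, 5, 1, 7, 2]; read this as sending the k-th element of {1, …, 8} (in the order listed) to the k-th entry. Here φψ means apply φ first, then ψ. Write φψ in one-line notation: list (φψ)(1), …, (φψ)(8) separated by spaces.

(φψ)(x) = ψ(φ(x)). Computing each image: ψ(φ(1)) = ψ(5) = 5, ψ(φ(2)) = ψ(3) = 3, ψ(φ(3)) = ψ(8) = 2, ψ(φ(4)) = ψ(4) = 8, ψ(φ(5)) = ψ(7) = 7, ψ(φ(6)) = ψ(6) = 1, ψ(φ(7)) = ψ(2) = 4, ψ(φ(8)) = ψ(1) = 6.
Hence φψ = [5 3 2 8 7 1 4 6].

5 3 2 8 7 1 4 6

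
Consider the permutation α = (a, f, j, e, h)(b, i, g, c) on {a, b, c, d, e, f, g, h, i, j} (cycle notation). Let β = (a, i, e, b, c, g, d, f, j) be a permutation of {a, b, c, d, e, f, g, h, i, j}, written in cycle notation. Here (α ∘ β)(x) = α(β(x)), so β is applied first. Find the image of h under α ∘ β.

a

β(h) = h, then α(h) = a; composing gives (α ∘ β)(h) = a.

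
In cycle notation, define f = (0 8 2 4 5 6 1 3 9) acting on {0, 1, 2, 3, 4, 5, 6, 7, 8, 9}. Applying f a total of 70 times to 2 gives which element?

0

2 lies in the 9-cycle (0 8 2 4 5 6 1 3 9).
On a 9-cycle, f^9 is the identity, so f^70 = f^7 there (70 ≡ 7 mod 9).
Stepping 7 places around the cycle: 2 → 4 → 5 → 6 → 1 → 3 → 9 → 0.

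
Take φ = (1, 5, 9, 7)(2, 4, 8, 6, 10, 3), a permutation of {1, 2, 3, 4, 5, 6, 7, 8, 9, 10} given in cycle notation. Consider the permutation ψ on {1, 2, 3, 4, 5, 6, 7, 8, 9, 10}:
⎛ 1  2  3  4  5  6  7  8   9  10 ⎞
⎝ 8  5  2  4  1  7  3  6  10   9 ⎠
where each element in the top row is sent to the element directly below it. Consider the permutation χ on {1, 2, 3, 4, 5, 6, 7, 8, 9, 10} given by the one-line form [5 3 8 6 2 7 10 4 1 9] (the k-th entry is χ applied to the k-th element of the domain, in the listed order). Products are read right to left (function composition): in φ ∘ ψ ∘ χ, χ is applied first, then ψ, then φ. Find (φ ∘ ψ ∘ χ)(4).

1

Chase 4: χ(4) = 6; ψ(6) = 7; φ(7) = 1. Hence (φ ∘ ψ ∘ χ)(4) = 1.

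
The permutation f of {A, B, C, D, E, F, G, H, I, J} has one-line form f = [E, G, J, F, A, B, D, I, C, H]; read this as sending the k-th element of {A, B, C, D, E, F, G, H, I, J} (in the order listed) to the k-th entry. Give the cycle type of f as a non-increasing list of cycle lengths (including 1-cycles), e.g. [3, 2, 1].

The disjoint cycles are (A, E)(B, G, D, F)(C, J, H, I), with lengths 4, 4, 2 in non-increasing order.

[4, 4, 2]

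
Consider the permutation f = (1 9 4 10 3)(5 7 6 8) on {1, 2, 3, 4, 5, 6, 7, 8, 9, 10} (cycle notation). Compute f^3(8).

6

8 lies in the 4-cycle (5 7 6 8).
Advancing 3 steps from 8: 8 → 5 → 7 → 6.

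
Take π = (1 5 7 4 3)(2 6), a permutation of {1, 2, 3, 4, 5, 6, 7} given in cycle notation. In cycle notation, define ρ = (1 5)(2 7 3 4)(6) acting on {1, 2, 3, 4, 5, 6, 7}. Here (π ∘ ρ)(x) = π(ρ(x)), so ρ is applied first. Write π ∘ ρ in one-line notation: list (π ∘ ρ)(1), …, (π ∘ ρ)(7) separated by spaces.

7 4 3 6 5 2 1

Chase each element through ρ then π: 1 → 5 → 7; 2 → 7 → 4; 3 → 4 → 3; 4 → 2 → 6; 5 → 1 → 5; 6 → 6 → 2; 7 → 3 → 1.
So π ∘ ρ in one-line form is 7 4 3 6 5 2 1.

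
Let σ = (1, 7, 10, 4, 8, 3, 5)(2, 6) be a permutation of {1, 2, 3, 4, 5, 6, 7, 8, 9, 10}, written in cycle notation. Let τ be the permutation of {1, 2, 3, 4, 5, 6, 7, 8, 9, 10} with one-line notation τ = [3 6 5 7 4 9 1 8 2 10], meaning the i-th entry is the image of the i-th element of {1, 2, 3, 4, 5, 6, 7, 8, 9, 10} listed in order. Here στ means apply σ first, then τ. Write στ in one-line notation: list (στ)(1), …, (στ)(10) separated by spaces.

Chase each element through σ then τ: 1 → 7 → 1; 2 → 6 → 9; 3 → 5 → 4; 4 → 8 → 8; 5 → 1 → 3; 6 → 2 → 6; 7 → 10 → 10; 8 → 3 → 5; 9 → 9 → 2; 10 → 4 → 7.
So στ in one-line form is 1 9 4 8 3 6 10 5 2 7.

1 9 4 8 3 6 10 5 2 7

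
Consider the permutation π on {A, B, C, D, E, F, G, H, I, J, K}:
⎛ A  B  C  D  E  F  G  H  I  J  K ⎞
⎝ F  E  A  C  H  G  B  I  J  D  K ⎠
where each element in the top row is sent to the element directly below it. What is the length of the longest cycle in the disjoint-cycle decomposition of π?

10

Decomposing into disjoint cycles gives (A, F, G, B, E, H, I, J, D, C); the longest has length 10.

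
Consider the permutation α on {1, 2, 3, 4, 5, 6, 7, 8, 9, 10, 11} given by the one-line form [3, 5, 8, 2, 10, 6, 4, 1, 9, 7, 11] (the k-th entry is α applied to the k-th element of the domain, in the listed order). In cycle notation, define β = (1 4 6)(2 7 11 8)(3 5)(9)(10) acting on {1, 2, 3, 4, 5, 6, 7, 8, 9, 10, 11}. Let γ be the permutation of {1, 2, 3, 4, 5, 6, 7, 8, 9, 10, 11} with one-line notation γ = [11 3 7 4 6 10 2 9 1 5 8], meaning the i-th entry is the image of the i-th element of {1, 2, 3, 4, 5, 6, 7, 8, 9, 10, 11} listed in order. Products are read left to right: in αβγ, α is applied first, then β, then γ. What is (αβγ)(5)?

5

Apply the permutations in order: α(5) = 10, then β(10) = 10, then γ(10) = 5. So (αβγ)(5) = 5.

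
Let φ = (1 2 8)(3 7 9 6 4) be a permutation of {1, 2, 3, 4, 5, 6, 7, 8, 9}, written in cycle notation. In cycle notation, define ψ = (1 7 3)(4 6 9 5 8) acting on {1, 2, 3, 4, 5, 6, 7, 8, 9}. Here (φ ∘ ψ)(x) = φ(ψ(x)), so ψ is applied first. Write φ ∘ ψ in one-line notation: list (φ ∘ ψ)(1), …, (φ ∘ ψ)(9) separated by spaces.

Chase each element through ψ then φ: 1 → 7 → 9; 2 → 2 → 8; 3 → 1 → 2; 4 → 6 → 4; 5 → 8 → 1; 6 → 9 → 6; 7 → 3 → 7; 8 → 4 → 3; 9 → 5 → 5.
Collecting the images, φ ∘ ψ = [9 8 2 4 1 6 7 3 5].

9 8 2 4 1 6 7 3 5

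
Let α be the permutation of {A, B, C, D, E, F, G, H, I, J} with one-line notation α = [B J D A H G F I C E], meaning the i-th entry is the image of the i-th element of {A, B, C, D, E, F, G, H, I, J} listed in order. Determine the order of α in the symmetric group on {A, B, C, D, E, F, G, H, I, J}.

8

The disjoint-cycle form of α has cycle lengths 8, 2.
Since disjoint cycles commute, ord(α) = lcm(8, 2) = 8.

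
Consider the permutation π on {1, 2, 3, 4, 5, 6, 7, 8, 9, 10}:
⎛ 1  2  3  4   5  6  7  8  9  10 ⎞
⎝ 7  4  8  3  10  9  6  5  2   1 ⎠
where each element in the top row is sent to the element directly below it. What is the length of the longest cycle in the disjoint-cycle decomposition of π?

Decomposing into disjoint cycles gives (1, 7, 6, 9, 2, 4, 3, 8, 5, 10); the longest has length 10.

10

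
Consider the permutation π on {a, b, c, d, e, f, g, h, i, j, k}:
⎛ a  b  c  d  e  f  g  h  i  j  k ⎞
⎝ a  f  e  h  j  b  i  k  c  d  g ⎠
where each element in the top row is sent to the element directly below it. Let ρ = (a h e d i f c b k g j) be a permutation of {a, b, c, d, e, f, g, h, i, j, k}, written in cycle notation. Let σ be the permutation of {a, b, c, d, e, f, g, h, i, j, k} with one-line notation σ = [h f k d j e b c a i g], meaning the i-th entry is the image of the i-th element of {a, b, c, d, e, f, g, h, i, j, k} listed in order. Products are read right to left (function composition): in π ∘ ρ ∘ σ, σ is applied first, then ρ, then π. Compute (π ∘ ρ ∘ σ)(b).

(π ∘ ρ ∘ σ)(b) = π(ρ(σ(b))). σ(b) = f, then ρ(f) = c, then π(c) = e, so the result is e.

e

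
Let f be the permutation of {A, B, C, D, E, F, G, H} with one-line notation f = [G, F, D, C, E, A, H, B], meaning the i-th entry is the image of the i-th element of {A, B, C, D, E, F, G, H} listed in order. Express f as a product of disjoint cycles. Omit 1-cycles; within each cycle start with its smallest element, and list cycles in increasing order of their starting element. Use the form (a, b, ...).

(A, G, H, B, F)(C, D)

From A: A → G → H → B → F → A, closing the cycle (A, G, H, B, F).
Repeating from the next unused element and collecting all non-trivial cycles gives (A, G, H, B, F)(C, D).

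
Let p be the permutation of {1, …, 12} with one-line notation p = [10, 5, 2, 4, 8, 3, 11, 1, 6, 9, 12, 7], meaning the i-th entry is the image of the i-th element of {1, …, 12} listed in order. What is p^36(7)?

Tracing 7 → 11 → … returns to 7 after 3 steps, so 7 lies in a 3-cycle (7, 11, 12).
Powers repeat with period 3 on this cycle, and 36 mod 3 = 0, so p^36(7) = p^0(7).
So p^36(7) = 7.

7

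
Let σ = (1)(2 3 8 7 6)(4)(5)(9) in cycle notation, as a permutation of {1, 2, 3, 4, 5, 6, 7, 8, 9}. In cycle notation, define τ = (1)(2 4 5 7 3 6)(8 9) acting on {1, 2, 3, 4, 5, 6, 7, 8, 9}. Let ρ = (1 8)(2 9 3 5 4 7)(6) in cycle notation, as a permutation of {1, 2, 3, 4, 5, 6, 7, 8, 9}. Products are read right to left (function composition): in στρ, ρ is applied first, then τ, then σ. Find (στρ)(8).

1

Apply the permutations in order: ρ(8) = 1, then τ(1) = 1, then σ(1) = 1. So (στρ)(8) = 1.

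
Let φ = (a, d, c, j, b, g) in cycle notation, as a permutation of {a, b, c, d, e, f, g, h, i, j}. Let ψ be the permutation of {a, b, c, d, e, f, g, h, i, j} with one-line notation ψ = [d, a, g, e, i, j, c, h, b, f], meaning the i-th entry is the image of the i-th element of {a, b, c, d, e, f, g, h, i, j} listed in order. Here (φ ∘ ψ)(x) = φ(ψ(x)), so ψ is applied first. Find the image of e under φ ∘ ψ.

i

ψ(e) = i, then φ(i) = i; composing gives (φ ∘ ψ)(e) = i.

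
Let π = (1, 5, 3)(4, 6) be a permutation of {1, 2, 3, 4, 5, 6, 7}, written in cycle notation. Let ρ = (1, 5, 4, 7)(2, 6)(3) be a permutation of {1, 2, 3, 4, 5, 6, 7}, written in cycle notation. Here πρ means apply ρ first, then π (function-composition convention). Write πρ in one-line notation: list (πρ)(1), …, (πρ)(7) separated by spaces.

3 4 1 7 6 2 5

For each element, apply ρ then π: 1 → 5 → 3; 2 → 6 → 4; 3 → 3 → 1; 4 → 7 → 7; 5 → 4 → 6; 6 → 2 → 2; 7 → 1 → 5.
Collecting the images, πρ = [3 4 1 7 6 2 5].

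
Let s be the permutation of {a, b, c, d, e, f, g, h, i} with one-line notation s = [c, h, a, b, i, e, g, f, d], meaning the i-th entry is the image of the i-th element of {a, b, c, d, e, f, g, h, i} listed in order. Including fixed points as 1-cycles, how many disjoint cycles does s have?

3

The cycle decomposition is (a, c)(b, h, f, e, i, d)(g), which has 3 cycles (counting 1-cycles).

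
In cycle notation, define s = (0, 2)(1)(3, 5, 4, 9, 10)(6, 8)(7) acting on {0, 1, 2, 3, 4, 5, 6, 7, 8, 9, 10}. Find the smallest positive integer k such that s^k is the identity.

The disjoint cycles have lengths 5, 2, 2, 1, 1.
Since disjoint cycles commute, ord(s) = lcm(5, 2, 2) = 10.

10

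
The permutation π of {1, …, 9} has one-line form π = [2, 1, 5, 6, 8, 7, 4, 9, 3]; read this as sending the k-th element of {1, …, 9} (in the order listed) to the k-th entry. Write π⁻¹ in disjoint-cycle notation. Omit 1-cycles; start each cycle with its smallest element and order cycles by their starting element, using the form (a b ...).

First write π in disjoint cycles: (1 2)(3 5 8 9)(4 6 7).
The inverse reverses every cycle; in canonical form, π⁻¹ = (1 2)(3 9 8 5)(4 7 6).

(1 2)(3 9 8 5)(4 7 6)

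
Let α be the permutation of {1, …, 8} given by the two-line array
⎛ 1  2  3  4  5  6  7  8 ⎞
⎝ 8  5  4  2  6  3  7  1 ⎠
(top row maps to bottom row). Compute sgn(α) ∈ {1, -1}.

In disjoint-cycle form the cycle lengths are 5, 2, 1.
A cycle is odd iff its length is even; α has 1 even-length cycle, so sgn(α) = (−1)^1 and α is odd.

-1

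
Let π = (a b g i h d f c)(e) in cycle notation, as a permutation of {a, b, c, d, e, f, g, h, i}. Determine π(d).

f

d appears in (a b g i h d f c); the next entry (wrapping around) is f.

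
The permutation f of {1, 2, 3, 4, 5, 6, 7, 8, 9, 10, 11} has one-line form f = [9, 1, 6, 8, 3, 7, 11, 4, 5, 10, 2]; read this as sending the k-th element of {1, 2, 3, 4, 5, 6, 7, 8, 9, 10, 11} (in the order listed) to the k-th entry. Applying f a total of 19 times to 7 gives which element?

1

Tracing 7 → 11 → … returns to 7 after 8 steps, so 7 lies in an 8-cycle (1, 9, 5, 3, 6, 7, 11, 2).
Since the cycle has length 8, f^19 acts on it the same as f^3 (19 mod 8 = 3).
Advancing 3 steps from 7: 7 → 11 → 2 → 1.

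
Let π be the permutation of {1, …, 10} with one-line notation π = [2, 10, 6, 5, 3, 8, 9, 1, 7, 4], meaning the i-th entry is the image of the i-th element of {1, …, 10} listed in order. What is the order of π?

8

The disjoint-cycle form of π has cycle lengths 8, 2.
The order of π is the least common multiple of its cycle lengths: lcm(8, 2) = 8.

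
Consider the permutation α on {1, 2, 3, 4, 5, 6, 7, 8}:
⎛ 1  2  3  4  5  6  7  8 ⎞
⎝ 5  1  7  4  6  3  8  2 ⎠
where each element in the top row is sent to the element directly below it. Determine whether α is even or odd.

In disjoint-cycle form the cycle lengths are 7, 1.
A cycle is odd iff its length is even; α has 0 even-length cycles, so sgn(α) = (−1)^0 and α is even.

even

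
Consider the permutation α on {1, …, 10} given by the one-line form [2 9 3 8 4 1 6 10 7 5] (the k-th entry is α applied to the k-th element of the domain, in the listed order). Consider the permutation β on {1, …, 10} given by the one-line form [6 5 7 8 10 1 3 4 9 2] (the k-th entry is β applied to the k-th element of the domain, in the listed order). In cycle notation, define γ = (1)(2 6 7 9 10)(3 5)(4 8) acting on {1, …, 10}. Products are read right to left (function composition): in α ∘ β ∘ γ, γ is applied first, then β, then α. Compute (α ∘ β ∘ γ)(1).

1

(α ∘ β ∘ γ)(1) = α(β(γ(1))). γ(1) = 1, then β(1) = 6, then α(6) = 1, so the result is 1.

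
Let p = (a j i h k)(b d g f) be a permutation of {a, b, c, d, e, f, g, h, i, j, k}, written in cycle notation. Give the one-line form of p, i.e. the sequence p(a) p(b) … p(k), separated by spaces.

j d c g e b f k h i a

Each element maps to the next entry in its cycle (wrapping to the front): a→j, b→d, c→c, d→g, e→e, f→b, g→f, h→k, i→h, j→i, k→a.
Listing these in domain order gives j d c g e b f k h i a.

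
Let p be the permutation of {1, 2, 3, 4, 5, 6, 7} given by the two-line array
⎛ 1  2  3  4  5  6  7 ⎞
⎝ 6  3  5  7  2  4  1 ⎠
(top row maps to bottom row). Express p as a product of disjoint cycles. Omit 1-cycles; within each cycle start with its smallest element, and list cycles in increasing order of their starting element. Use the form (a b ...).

Start at 1 and follow images: 1 → 6 → 4 → 7 → 1, giving the cycle (1 6 4 7).
Repeating from the next unused element and collecting all non-trivial cycles gives (1 6 4 7)(2 3 5).

(1 6 4 7)(2 3 5)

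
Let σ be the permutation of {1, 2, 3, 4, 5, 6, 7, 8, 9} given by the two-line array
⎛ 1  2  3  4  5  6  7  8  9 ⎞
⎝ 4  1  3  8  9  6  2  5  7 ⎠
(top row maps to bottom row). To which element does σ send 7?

2

The entry below 7 in the array is 2, so σ(7) = 2.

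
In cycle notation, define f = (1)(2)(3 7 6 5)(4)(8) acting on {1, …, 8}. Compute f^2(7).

7 lies in the 4-cycle (3 7 6 5).
Stepping 2 places around the cycle: 7 → 6 → 5.

5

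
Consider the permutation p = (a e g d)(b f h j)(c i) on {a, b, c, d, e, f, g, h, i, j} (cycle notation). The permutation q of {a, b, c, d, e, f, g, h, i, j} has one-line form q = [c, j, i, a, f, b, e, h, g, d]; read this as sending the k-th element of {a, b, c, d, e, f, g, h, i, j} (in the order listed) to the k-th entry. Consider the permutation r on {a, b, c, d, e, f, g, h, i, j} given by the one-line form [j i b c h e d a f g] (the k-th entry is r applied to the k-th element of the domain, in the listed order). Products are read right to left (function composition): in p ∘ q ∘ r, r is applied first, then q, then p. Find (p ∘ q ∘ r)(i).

Chase i: r(i) = f; q(f) = b; p(b) = f. Hence (p ∘ q ∘ r)(i) = f.

f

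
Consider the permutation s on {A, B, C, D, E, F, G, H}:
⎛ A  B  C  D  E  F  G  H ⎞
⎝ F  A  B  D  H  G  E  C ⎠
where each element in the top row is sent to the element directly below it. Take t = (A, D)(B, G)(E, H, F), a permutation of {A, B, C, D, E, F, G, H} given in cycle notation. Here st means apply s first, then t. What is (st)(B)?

First apply s: s(B) = A, then t(A) = D. Thus (st)(B) = D.

D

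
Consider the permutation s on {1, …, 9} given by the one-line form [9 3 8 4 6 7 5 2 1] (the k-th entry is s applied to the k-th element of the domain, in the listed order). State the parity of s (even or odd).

In disjoint-cycle form the cycle lengths are 3, 3, 2, 1.
A cycle is odd iff its length is even; s has 1 even-length cycle, so sgn(s) = (−1)^1 and s is odd.

odd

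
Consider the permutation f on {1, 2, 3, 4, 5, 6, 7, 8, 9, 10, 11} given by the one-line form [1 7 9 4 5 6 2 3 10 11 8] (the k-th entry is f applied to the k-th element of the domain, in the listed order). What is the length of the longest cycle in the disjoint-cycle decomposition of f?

5

Decomposing into disjoint cycles gives (2, 7)(3, 9, 10, 11, 8); the longest has length 5.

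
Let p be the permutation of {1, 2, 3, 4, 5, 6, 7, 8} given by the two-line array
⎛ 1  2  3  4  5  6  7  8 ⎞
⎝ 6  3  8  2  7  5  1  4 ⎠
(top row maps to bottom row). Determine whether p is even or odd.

even

In disjoint-cycle form the cycle lengths are 4, 4.
A cycle of length ℓ contributes ℓ−1 transpositions, so p is a product of 3 + 3 = 6 transpositions — even.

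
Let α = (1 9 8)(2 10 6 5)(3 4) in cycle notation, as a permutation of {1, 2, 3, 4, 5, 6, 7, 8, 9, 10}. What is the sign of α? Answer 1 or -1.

The cycle lengths are 4, 3, 2, 1.
A cycle is odd iff its length is even; α has 2 even-length cycles, so sgn(α) = (−1)^2 and α is even.

1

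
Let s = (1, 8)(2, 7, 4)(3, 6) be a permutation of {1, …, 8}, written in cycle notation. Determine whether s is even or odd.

even

The cycle lengths are 3, 2, 2, 1.
A cycle is odd iff its length is even; s has 2 even-length cycles, so sgn(s) = (−1)^2 and s is even.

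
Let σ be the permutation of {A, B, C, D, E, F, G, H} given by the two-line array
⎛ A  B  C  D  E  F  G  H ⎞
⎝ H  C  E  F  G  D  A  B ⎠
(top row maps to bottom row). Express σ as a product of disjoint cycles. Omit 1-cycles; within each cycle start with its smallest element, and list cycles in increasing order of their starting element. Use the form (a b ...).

(A H B C E G)(D F)

Iterating σ from A gives A → H → B → C → E → G → A; that is the 6-cycle (A H B C E G).
Repeating from the next unused element and collecting all non-trivial cycles gives (A H B C E G)(D F).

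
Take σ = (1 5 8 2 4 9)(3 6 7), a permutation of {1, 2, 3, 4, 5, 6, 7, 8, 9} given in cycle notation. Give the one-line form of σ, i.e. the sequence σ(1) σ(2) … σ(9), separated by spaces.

5 4 6 9 8 7 3 2 1

Reading each image from the cycles: 1↦5, 2↦4, 3↦6, 4↦9, 5↦8, 6↦7, 7↦3, 8↦2, 9↦1.
Listing these in domain order gives 5 4 6 9 8 7 3 2 1.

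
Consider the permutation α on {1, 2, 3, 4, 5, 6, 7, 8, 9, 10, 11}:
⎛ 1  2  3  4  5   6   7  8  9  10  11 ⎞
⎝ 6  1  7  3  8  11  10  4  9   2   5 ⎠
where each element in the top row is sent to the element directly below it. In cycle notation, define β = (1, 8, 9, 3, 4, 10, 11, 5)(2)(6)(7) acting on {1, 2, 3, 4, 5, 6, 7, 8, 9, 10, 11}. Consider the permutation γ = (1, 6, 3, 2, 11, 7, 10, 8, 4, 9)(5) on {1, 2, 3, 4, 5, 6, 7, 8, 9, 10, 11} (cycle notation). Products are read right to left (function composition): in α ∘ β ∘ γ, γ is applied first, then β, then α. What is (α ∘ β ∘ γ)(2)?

Apply the permutations in order: γ(2) = 11, then β(11) = 5, then α(5) = 8. So (α ∘ β ∘ γ)(2) = 8.

8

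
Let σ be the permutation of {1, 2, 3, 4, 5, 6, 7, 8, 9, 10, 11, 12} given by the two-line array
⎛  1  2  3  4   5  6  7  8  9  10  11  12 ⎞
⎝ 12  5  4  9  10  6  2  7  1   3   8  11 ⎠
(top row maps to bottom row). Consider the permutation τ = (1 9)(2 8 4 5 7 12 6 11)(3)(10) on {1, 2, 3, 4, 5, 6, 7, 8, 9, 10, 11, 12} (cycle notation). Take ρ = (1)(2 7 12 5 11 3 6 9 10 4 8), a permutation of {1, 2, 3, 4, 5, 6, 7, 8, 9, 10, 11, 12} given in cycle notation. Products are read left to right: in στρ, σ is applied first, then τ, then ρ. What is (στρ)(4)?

Chase 4: σ(4) = 9; τ(9) = 1; ρ(1) = 1. Hence (στρ)(4) = 1.

1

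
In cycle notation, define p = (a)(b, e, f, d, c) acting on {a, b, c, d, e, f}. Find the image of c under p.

c appears in (b, e, f, d, c); the next entry (wrapping around) is b.

b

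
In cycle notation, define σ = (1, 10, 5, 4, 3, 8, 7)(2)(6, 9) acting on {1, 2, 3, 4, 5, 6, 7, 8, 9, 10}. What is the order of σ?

14

The cycle type of σ is (7, 2, 1).
Since disjoint cycles commute, ord(σ) = lcm(7, 2) = 14.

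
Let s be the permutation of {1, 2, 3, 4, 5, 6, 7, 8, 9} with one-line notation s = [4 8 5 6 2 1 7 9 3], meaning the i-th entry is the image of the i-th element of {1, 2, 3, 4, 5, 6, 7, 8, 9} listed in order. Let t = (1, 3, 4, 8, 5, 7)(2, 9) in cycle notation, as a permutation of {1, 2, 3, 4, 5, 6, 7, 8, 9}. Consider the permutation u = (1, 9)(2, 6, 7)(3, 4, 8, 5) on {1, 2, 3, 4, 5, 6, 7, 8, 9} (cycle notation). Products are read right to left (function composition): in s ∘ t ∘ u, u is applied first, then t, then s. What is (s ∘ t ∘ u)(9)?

Chase 9: u(9) = 1; t(1) = 3; s(3) = 5. Hence (s ∘ t ∘ u)(9) = 5.

5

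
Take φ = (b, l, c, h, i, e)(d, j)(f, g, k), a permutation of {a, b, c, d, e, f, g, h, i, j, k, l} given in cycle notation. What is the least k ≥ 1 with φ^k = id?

6

The disjoint cycles have lengths 6, 3, 2, 1.
The order of φ is the least common multiple of its cycle lengths: lcm(6, 3, 2) = 6.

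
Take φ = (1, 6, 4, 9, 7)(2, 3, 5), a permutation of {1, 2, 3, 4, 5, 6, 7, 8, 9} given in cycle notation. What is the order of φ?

15

The disjoint cycles have lengths 5, 3, 1.
The order is lcm(5, 3) = 15.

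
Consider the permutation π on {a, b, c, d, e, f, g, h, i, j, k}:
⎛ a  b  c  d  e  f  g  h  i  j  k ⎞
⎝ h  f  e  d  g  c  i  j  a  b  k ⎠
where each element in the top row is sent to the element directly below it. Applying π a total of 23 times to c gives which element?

Tracing c → e → … returns to c after 9 steps, so c lies in a 9-cycle (a h j b f c e g i).
Since the cycle has length 9, π^23 acts on it the same as π^5 (23 mod 9 = 5).
Advancing 5 steps from c: c → e → g → i → a → h.

h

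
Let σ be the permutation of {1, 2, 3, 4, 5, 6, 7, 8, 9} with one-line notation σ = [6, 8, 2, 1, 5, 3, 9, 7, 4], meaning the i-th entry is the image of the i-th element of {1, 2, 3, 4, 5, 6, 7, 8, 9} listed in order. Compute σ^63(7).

8

Tracing 7 → 9 → … returns to 7 after 8 steps, so 7 lies in an 8-cycle (1 6 3 2 8 7 9 4).
Powers repeat with period 8 on this cycle, and 63 mod 8 = 7, so σ^63(7) = σ^7(7).
Advancing 7 steps from 7: 7 → 9 → 4 → 1 → 6 → 3 → 2 → 8.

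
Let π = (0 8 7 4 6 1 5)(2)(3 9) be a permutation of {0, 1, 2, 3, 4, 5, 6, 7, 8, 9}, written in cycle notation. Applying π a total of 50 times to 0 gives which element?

0 lies in the 7-cycle (0 8 7 4 6 1 5).
Since the cycle has length 7, π^50 acts on it the same as π^1 (50 mod 7 = 1).
Stepping 1 place around the cycle: 0 → 8.

8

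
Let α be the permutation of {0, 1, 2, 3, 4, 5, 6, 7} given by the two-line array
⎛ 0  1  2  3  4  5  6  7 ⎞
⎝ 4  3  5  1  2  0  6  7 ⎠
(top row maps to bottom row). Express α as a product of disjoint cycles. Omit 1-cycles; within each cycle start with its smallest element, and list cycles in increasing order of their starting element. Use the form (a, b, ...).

(0, 4, 2, 5)(1, 3)

From 0: 0 → 4 → 2 → 5 → 0, closing the cycle (0, 4, 2, 5).
Continuing from each remaining unvisited element yields (0, 4, 2, 5)(1, 3).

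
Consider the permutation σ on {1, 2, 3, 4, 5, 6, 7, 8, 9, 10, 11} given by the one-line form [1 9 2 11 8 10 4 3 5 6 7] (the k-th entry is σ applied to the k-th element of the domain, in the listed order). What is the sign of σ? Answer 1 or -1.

In disjoint-cycle form the cycle lengths are 5, 3, 2, 1.
A cycle is odd iff its length is even; σ has 1 even-length cycle, so sgn(σ) = (−1)^1 and σ is odd.

-1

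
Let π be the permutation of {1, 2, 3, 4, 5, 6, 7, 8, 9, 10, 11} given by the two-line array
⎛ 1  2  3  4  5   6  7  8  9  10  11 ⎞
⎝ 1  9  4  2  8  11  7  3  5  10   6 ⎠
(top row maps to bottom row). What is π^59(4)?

3

Tracing 4 → 2 → … returns to 4 after 6 steps, so 4 lies in a 6-cycle (2 9 5 8 3 4).
Since the cycle has length 6, π^59 acts on it the same as π^5 (59 mod 6 = 5).
Stepping 5 places around the cycle: 4 → 2 → 9 → 5 → 8 → 3.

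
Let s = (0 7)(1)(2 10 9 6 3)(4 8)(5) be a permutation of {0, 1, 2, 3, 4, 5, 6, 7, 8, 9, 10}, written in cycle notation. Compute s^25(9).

9 lies in the 5-cycle (2 10 9 6 3).
On a 5-cycle, s^5 is the identity, so s^25 = s^0 there (25 ≡ 0 mod 5).
So s^25(9) = 9.

9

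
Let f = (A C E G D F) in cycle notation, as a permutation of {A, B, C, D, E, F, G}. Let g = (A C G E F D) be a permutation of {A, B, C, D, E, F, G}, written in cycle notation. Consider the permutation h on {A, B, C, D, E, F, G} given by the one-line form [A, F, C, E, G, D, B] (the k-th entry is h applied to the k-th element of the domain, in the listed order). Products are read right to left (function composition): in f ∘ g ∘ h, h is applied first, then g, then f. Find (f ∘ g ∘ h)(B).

Chase B: h(B) = F; g(F) = D; f(D) = F. Hence (f ∘ g ∘ h)(B) = F.

F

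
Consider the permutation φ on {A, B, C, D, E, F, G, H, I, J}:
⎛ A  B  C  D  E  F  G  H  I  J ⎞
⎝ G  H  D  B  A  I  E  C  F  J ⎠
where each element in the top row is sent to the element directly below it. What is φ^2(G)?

A

Tracing G → E → … returns to G after 3 steps, so G lies in a 3-cycle (A, G, E).
Advancing 2 steps from G: G → E → A.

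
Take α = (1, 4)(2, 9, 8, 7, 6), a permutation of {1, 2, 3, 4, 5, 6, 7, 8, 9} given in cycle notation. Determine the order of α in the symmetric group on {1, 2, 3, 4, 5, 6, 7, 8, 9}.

The disjoint cycles have lengths 5, 2, 1, 1.
Since disjoint cycles commute, ord(α) = lcm(5, 2) = 10.

10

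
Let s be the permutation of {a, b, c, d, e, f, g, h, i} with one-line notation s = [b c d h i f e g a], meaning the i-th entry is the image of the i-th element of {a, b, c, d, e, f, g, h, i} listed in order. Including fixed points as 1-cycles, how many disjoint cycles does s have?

2

The cycle decomposition is (a b c d h g e i)(f), which has 2 cycles (counting 1-cycles).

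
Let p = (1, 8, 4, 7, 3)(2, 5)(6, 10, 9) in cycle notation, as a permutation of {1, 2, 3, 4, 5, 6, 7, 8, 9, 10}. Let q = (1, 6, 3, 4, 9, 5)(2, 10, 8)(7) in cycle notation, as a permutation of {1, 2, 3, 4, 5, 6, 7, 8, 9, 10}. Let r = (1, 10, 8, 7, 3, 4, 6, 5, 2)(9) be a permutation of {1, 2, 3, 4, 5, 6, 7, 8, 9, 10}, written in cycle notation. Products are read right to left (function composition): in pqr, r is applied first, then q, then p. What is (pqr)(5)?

9

(pqr)(5) = p(q(r(5))). r(5) = 2, then q(2) = 10, then p(10) = 9, so the result is 9.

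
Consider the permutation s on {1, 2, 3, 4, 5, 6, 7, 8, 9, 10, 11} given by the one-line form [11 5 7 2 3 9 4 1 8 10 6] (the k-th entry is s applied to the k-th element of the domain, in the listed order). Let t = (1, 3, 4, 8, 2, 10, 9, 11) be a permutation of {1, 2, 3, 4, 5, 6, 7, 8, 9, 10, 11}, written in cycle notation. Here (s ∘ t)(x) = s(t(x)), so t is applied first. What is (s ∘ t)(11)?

t(11) = 1, then s(1) = 11; composing gives (s ∘ t)(11) = 11.

11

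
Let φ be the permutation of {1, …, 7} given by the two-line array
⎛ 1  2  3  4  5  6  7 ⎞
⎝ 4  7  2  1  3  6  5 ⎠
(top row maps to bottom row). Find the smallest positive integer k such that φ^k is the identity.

Decomposing into disjoint cycles gives cycle lengths 4, 2, 1.
The order is lcm(4, 2) = 4.

4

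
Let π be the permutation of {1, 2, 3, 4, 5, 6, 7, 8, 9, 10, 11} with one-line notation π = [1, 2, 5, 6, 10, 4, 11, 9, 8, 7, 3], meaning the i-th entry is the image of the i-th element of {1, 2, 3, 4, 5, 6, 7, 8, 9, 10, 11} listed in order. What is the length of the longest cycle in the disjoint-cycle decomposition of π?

5

Decomposing into disjoint cycles gives (3, 5, 10, 7, 11)(4, 6)(8, 9); the longest has length 5.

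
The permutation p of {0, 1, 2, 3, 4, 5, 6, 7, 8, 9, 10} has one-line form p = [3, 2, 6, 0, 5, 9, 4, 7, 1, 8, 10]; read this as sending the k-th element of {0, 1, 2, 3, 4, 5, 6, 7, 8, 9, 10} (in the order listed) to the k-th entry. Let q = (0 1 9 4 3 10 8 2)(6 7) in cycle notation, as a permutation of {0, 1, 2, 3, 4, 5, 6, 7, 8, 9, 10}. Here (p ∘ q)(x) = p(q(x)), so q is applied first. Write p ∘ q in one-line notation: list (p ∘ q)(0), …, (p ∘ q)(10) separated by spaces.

For each element, apply q then p: 0 → 1 → 2; 1 → 9 → 8; 2 → 0 → 3; 3 → 10 → 10; 4 → 3 → 0; 5 → 5 → 9; 6 → 7 → 7; 7 → 6 → 4; 8 → 2 → 6; 9 → 4 → 5; 10 → 8 → 1.
So p ∘ q in one-line form is 2 8 3 10 0 9 7 4 6 5 1.

2 8 3 10 0 9 7 4 6 5 1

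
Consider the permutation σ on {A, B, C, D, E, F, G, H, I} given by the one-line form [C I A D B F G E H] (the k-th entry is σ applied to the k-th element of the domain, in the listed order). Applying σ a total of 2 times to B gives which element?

Tracing B → I → … returns to B after 4 steps, so B lies in a 4-cycle (B, I, H, E).
Advancing 2 steps from B: B → I → H.

H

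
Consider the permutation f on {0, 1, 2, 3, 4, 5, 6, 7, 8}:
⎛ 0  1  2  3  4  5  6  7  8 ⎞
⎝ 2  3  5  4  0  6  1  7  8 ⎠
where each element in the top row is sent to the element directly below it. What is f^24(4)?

Tracing 4 → 0 → … returns to 4 after 7 steps, so 4 lies in a 7-cycle (0, 2, 5, 6, 1, 3, 4).
On a 7-cycle, f^7 is the identity, so f^24 = f^3 there (24 ≡ 3 mod 7).
Stepping 3 places around the cycle: 4 → 0 → 2 → 5.

5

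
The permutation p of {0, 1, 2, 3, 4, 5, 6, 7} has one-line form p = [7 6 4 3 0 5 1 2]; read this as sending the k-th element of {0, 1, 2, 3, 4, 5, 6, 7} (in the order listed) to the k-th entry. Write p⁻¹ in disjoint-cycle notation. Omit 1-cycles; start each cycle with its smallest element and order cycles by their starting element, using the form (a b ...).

The cycle decomposition of p is (0 7 2 4)(1 6).
The inverse reverses every cycle; in canonical form, p⁻¹ = (0 4 2 7)(1 6).

(0 4 2 7)(1 6)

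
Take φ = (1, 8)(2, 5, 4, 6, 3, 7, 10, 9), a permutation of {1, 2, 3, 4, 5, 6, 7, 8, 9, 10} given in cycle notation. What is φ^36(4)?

4 lies in the 8-cycle (2, 5, 4, 6, 3, 7, 10, 9).
On an 8-cycle, φ^8 is the identity, so φ^36 = φ^4 there (36 ≡ 4 mod 8).
Stepping 4 places around the cycle: 4 → 6 → 3 → 7 → 10.

10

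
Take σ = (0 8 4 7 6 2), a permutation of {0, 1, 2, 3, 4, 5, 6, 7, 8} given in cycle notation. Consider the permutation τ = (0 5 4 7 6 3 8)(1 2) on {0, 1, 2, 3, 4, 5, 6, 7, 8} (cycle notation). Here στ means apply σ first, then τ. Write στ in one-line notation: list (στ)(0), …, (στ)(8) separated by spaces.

For each element, apply σ then τ: 0 → 8 → 0; 1 → 1 → 2; 2 → 0 → 5; 3 → 3 → 8; 4 → 7 → 6; 5 → 5 → 4; 6 → 2 → 1; 7 → 6 → 3; 8 → 4 → 7.
So στ in one-line form is 0 2 5 8 6 4 1 3 7.

0 2 5 8 6 4 1 3 7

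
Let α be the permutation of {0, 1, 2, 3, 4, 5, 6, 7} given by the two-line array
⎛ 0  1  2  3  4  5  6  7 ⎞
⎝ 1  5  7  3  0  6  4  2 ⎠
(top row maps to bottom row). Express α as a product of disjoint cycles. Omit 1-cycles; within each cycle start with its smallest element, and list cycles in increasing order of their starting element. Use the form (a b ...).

Iterating α from 0 gives 0 → 1 → 5 → 6 → 4 → 0; that is the 5-cycle (0 1 5 6 4).
Continuing from each remaining unvisited element yields (0 1 5 6 4)(2 7).

(0 1 5 6 4)(2 7)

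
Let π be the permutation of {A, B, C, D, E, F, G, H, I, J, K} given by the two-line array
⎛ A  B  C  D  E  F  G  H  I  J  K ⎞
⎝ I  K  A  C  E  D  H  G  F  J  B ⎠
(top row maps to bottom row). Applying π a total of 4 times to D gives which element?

F

Tracing D → C → … returns to D after 5 steps, so D lies in a 5-cycle (A, I, F, D, C).
Stepping 4 places around the cycle: D → C → A → I → F.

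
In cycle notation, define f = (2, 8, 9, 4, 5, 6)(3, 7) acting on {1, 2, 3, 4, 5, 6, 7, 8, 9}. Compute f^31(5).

5 lies in the 6-cycle (2, 8, 9, 4, 5, 6).
Since the cycle has length 6, f^31 acts on it the same as f^1 (31 mod 6 = 1).
Stepping 1 place around the cycle: 5 → 6.

6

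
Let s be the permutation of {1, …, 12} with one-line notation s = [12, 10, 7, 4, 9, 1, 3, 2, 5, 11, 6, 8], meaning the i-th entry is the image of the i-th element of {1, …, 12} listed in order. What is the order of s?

Writing s as disjoint cycles, the cycle lengths are 7, 2, 2, 1.
The order is lcm(7, 2, 2) = 14.

14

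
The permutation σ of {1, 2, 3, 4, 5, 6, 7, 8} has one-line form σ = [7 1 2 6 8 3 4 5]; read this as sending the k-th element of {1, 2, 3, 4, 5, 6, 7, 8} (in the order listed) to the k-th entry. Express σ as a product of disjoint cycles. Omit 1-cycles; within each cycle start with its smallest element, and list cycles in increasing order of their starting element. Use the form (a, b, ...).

Iterating σ from 1 gives 1 → 7 → 4 → 6 → 3 → 2 → 1; that is the 6-cycle (1, 7, 4, 6, 3, 2).
Continuing from each remaining unvisited element yields (1, 7, 4, 6, 3, 2)(5, 8).

(1, 7, 4, 6, 3, 2)(5, 8)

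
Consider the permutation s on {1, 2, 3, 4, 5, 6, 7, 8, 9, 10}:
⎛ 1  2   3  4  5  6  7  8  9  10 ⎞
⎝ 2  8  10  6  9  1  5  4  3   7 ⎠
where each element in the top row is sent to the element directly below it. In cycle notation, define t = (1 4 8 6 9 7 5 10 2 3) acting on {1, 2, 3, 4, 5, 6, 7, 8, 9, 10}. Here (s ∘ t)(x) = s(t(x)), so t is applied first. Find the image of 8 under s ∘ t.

1

(s ∘ t)(8) = s(t(8)). t(8) = 6, then s(6) = 1. So (s ∘ t)(8) = 1.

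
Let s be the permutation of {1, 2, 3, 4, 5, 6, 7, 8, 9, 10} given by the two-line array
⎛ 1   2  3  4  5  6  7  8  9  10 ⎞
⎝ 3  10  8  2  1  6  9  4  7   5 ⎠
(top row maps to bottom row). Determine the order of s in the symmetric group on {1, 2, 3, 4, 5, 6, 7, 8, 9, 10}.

Writing s as disjoint cycles, the cycle lengths are 7, 2, 1.
The order of s is the least common multiple of its cycle lengths: lcm(7, 2) = 14.

14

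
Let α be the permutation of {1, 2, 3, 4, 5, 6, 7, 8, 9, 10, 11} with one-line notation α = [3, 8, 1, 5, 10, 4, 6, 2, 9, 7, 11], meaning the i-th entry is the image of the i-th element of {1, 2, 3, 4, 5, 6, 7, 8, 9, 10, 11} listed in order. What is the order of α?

10

Writing α as disjoint cycles, the cycle lengths are 5, 2, 2, 1, 1.
The order of α is the least common multiple of its cycle lengths: lcm(5, 2, 2) = 10.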